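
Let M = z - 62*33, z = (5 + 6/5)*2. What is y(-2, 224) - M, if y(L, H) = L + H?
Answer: 11278/5 ≈ 2255.6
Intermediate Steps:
z = 62/5 (z = (5 + 6*(⅕))*2 = (5 + 6/5)*2 = (31/5)*2 = 62/5 ≈ 12.400)
y(L, H) = H + L
M = -10168/5 (M = 62/5 - 62*33 = 62/5 - 2046 = -10168/5 ≈ -2033.6)
y(-2, 224) - M = (224 - 2) - 1*(-10168/5) = 222 + 10168/5 = 11278/5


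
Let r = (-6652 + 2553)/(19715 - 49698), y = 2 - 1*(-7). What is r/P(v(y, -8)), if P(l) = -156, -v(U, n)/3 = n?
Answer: -4099/4677348 ≈ -0.00087635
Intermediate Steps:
y = 9 (y = 2 + 7 = 9)
v(U, n) = -3*n
r = 4099/29983 (r = -4099/(-29983) = -4099*(-1/29983) = 4099/29983 ≈ 0.13671)
r/P(v(y, -8)) = (4099/29983)/(-156) = (4099/29983)*(-1/156) = -4099/4677348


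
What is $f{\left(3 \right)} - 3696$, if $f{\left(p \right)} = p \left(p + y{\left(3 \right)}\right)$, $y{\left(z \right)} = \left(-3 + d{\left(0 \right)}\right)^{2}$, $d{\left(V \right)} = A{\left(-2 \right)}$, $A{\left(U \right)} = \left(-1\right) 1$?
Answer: $-3639$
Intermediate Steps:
$A{\left(U \right)} = -1$
$d{\left(V \right)} = -1$
$y{\left(z \right)} = 16$ ($y{\left(z \right)} = \left(-3 - 1\right)^{2} = \left(-4\right)^{2} = 16$)
$f{\left(p \right)} = p \left(16 + p\right)$ ($f{\left(p \right)} = p \left(p + 16\right) = p \left(16 + p\right)$)
$f{\left(3 \right)} - 3696 = 3 \left(16 + 3\right) - 3696 = 3 \cdot 19 - 3696 = 57 - 3696 = -3639$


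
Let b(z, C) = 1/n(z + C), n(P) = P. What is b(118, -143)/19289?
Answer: -1/482225 ≈ -2.0737e-6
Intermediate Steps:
b(z, C) = 1/(C + z) (b(z, C) = 1/(z + C) = 1/(C + z))
b(118, -143)/19289 = 1/((-143 + 118)*19289) = (1/19289)/(-25) = -1/25*1/19289 = -1/482225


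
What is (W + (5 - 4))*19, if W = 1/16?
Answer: 323/16 ≈ 20.188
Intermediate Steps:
W = 1/16 ≈ 0.062500
(W + (5 - 4))*19 = (1/16 + (5 - 4))*19 = (1/16 + 1)*19 = (17/16)*19 = 323/16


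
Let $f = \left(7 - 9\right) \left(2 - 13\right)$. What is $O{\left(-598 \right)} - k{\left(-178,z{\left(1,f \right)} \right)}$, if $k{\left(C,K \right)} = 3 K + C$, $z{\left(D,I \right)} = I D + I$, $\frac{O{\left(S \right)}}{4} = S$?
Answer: $-2346$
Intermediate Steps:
$O{\left(S \right)} = 4 S$
$f = 22$ ($f = \left(-2\right) \left(-11\right) = 22$)
$z{\left(D,I \right)} = I + D I$ ($z{\left(D,I \right)} = D I + I = I + D I$)
$k{\left(C,K \right)} = C + 3 K$
$O{\left(-598 \right)} - k{\left(-178,z{\left(1,f \right)} \right)} = 4 \left(-598\right) - \left(-178 + 3 \cdot 22 \left(1 + 1\right)\right) = -2392 - \left(-178 + 3 \cdot 22 \cdot 2\right) = -2392 - \left(-178 + 3 \cdot 44\right) = -2392 - \left(-178 + 132\right) = -2392 - -46 = -2392 + 46 = -2346$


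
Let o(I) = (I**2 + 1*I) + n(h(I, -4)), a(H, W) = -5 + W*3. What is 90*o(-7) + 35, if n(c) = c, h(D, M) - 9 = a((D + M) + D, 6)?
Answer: 5795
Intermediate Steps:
a(H, W) = -5 + 3*W
h(D, M) = 22 (h(D, M) = 9 + (-5 + 3*6) = 9 + (-5 + 18) = 9 + 13 = 22)
o(I) = 22 + I + I**2 (o(I) = (I**2 + 1*I) + 22 = (I**2 + I) + 22 = (I + I**2) + 22 = 22 + I + I**2)
90*o(-7) + 35 = 90*(22 - 7 + (-7)**2) + 35 = 90*(22 - 7 + 49) + 35 = 90*64 + 35 = 5760 + 35 = 5795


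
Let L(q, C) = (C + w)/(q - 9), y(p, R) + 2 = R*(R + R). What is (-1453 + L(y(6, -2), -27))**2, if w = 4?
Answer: 18800896/9 ≈ 2.0890e+6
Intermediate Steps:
y(p, R) = -2 + 2*R**2 (y(p, R) = -2 + R*(R + R) = -2 + R*(2*R) = -2 + 2*R**2)
L(q, C) = (4 + C)/(-9 + q) (L(q, C) = (C + 4)/(q - 9) = (4 + C)/(-9 + q))
(-1453 + L(y(6, -2), -27))**2 = (-1453 + (4 - 27)/(-9 + (-2 + 2*(-2)**2)))**2 = (-1453 - 23/(-9 + (-2 + 2*4)))**2 = (-1453 - 23/(-9 + (-2 + 8)))**2 = (-1453 - 23/(-9 + 6))**2 = (-1453 - 23/(-3))**2 = (-1453 - 1/3*(-23))**2 = (-1453 + 23/3)**2 = (-4336/3)**2 = 18800896/9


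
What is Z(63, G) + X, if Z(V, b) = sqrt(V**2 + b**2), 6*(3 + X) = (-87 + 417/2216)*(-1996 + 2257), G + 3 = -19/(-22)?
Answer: -16749921/4432 + sqrt(1923205)/22 ≈ -3716.3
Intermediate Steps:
G = -47/22 (G = -3 - 19/(-22) = -3 - 19*(-1/22) = -3 + 19/22 = -47/22 ≈ -2.1364)
X = -16749921/4432 (X = -3 + ((-87 + 417/2216)*(-1996 + 2257))/6 = -3 + ((-87 + 417*(1/2216))*261)/6 = -3 + ((-87 + 417/2216)*261)/6 = -3 + (-192375/2216*261)/6 = -3 + (1/6)*(-50209875/2216) = -3 - 16736625/4432 = -16749921/4432 ≈ -3779.3)
Z(63, G) + X = sqrt(63**2 + (-47/22)**2) - 16749921/4432 = sqrt(3969 + 2209/484) - 16749921/4432 = sqrt(1923205/484) - 16749921/4432 = sqrt(1923205)/22 - 16749921/4432 = -16749921/4432 + sqrt(1923205)/22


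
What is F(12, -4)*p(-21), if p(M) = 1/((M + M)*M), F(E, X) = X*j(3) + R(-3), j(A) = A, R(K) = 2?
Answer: -5/441 ≈ -0.011338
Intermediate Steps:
F(E, X) = 2 + 3*X (F(E, X) = X*3 + 2 = 3*X + 2 = 2 + 3*X)
p(M) = 1/(2*M²) (p(M) = 1/(((2*M))*M) = (1/(2*M))/M = 1/(2*M²))
F(12, -4)*p(-21) = (2 + 3*(-4))*((½)/(-21)²) = (2 - 12)*((½)*(1/441)) = -10*1/882 = -5/441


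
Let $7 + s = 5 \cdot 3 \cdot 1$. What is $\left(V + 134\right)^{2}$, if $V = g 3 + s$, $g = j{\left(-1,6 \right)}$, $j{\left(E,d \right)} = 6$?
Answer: $25600$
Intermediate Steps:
$g = 6$
$s = 8$ ($s = -7 + 5 \cdot 3 \cdot 1 = -7 + 15 \cdot 1 = -7 + 15 = 8$)
$V = 26$ ($V = 6 \cdot 3 + 8 = 18 + 8 = 26$)
$\left(V + 134\right)^{2} = \left(26 + 134\right)^{2} = 160^{2} = 25600$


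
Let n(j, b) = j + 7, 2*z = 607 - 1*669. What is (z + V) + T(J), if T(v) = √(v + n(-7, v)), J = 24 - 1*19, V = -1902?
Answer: -1933 + √5 ≈ -1930.8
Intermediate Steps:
z = -31 (z = (607 - 1*669)/2 = (607 - 669)/2 = (½)*(-62) = -31)
n(j, b) = 7 + j
J = 5 (J = 24 - 19 = 5)
T(v) = √v (T(v) = √(v + (7 - 7)) = √(v + 0) = √v)
(z + V) + T(J) = (-31 - 1902) + √5 = -1933 + √5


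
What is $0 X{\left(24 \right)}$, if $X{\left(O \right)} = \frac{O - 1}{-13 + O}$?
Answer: $0$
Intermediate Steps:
$X{\left(O \right)} = \frac{-1 + O}{-13 + O}$
$0 X{\left(24 \right)} = 0 \frac{-1 + 24}{-13 + 24} = 0 \cdot \frac{1}{11} \cdot 23 = 0 \cdot \frac{23}{11} = 0$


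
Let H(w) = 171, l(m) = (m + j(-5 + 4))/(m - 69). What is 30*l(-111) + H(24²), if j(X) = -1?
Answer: 569/3 ≈ 189.67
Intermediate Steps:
l(m) = (-1 + m)/(-69 + m) (l(m) = (m - 1)/(m - 69) = (-1 + m)/(-69 + m))
30*l(-111) + H(24²) = 30*((-1 - 111)/(-69 - 111)) + 171 = 30*(-112/(-180)) + 171 = 30*(-1/180*(-112)) + 171 = 30*(28/45) + 171 = 56/3 + 171 = 569/3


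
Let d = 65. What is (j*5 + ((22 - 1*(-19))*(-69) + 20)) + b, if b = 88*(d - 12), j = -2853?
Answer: -12410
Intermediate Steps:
b = 4664 (b = 88*(65 - 12) = 88*53 = 4664)
(j*5 + ((22 - 1*(-19))*(-69) + 20)) + b = (-2853*5 + ((22 - 1*(-19))*(-69) + 20)) + 4664 = (-14265 + ((22 + 19)*(-69) + 20)) + 4664 = (-14265 + (41*(-69) + 20)) + 4664 = (-14265 + (-2829 + 20)) + 4664 = (-14265 - 2809) + 4664 = -17074 + 4664 = -12410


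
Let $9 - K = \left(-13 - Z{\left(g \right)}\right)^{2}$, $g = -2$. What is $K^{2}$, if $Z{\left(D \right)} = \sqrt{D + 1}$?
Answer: $24605 + 8268 i \approx 24605.0 + 8268.0 i$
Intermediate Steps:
$Z{\left(D \right)} = \sqrt{1 + D}$
$K = 9 - \left(-13 - i\right)^{2}$ ($K = 9 - \left(-13 - \sqrt{1 - 2}\right)^{2} = 9 - \left(-13 - \sqrt{-1}\right)^{2} = 9 - \left(-13 - i\right)^{2} \approx -159.0 - 26.0 i$)
$K^{2} = \left(9 - \left(13 + i\right)^{2}\right)^{2}$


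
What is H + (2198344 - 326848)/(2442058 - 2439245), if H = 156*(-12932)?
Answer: -5673052200/2813 ≈ -2.0167e+6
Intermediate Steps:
H = -2017392
H + (2198344 - 326848)/(2442058 - 2439245) = -2017392 + (2198344 - 326848)/(2442058 - 2439245) = -2017392 + 1871496/2813 = -5673052200/2813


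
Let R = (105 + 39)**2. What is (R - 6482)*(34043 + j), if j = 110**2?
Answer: 657722322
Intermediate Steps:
R = 20736 (R = 144**2 = 20736)
j = 12100
(R - 6482)*(34043 + j) = (20736 - 6482)*(34043 + 12100) = 14254*46143 = 657722322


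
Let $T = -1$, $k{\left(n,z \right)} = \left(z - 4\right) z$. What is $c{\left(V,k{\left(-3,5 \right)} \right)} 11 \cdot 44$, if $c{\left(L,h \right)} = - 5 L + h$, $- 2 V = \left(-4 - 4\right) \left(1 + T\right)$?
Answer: $2420$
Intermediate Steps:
$k{\left(n,z \right)} = z \left(-4 + z\right)$ ($k{\left(n,z \right)} = \left(-4 + z\right) z = z \left(-4 + z\right)$)
$V = 0$ ($V = - \frac{\left(-4 - 4\right) \left(1 - 1\right)}{2} = - \frac{\left(-8\right) 0}{2} = \left(- \frac{1}{2}\right) 0 = 0$)
$c{\left(L,h \right)} = h - 5 L$
$c{\left(V,k{\left(-3,5 \right)} \right)} 11 \cdot 44 = \left(5 \left(-4 + 5\right) - 0\right) 11 \cdot 44 = \left(5 \cdot 1 + 0\right) 11 \cdot 44 = \left(5 + 0\right) 11 \cdot 44 = 5 \cdot 11 \cdot 44 = 55 \cdot 44 = 2420$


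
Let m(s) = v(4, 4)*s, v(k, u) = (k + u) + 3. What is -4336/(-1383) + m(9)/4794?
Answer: 6974567/2210034 ≈ 3.1559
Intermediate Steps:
v(k, u) = 3 + k + u
m(s) = 11*s (m(s) = (3 + 4 + 4)*s = 11*s)
-4336/(-1383) + m(9)/4794 = -4336/(-1383) + (11*9)/4794 = -4336*(-1/1383) + 99*(1/4794) = 4336/1383 + 33/1598 = 6974567/2210034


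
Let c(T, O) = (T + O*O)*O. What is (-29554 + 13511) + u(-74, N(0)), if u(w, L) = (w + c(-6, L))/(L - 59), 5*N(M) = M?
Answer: -946463/59 ≈ -16042.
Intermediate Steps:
N(M) = M/5
c(T, O) = O*(T + O²) (c(T, O) = (T + O²)*O = O*(T + O²))
u(w, L) = (w + L*(-6 + L²))/(-59 + L) (u(w, L) = (w + L*(-6 + L²))/(L - 59) = (w + L*(-6 + L²))/(-59 + L))
(-29554 + 13511) + u(-74, N(0)) = (-29554 + 13511) + (-74 + ((⅕)*0)*(-6 + ((⅕)*0)²))/(-59 + (⅕)*0) = -16043 + (-74 + 0*(-6 + 0²))/(-59 + 0) = -16043 + (-74 + 0*(-6 + 0))/(-59) = -16043 - (-74 + 0*(-6))/59 = -16043 - (-74 + 0)/59 = -16043 - 1/59*(-74) = -16043 + 74/59 = -946463/59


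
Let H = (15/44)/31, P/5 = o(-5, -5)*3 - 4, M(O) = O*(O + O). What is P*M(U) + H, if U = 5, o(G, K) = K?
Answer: -6478985/1364 ≈ -4750.0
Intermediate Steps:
M(O) = 2*O**2 (M(O) = O*(2*O) = 2*O**2)
P = -95 (P = 5*(-5*3 - 4) = 5*(-15 - 4) = 5*(-19) = -95)
H = 15/1364 (H = (15*(1/44))*(1/31) = (15/44)*(1/31) = 15/1364 ≈ 0.010997)
P*M(U) + H = -190*5**2 + 15/1364 = -190*25 + 15/1364 = -95*50 + 15/1364 = -4750 + 15/1364 = -6478985/1364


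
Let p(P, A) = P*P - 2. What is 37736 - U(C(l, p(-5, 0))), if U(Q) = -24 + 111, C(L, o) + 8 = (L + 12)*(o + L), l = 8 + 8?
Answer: 37649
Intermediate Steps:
p(P, A) = -2 + P**2 (p(P, A) = P**2 - 2 = -2 + P**2)
l = 16
C(L, o) = -8 + (12 + L)*(L + o) (C(L, o) = -8 + (L + 12)*(o + L) = -8 + (12 + L)*(L + o))
U(Q) = 87
37736 - U(C(l, p(-5, 0))) = 37736 - 1*87 = 37736 - 87 = 37649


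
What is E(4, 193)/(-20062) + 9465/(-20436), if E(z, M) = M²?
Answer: -158517899/68331172 ≈ -2.3198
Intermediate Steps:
E(4, 193)/(-20062) + 9465/(-20436) = 193²/(-20062) + 9465/(-20436) = 37249*(-1/20062) + 9465*(-1/20436) = -37249/20062 - 3155/6812 = -158517899/68331172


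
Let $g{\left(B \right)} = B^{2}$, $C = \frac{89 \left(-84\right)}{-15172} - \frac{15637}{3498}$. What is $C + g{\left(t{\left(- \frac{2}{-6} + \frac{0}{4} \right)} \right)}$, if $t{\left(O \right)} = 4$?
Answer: $\frac{159513245}{13267914} \approx 12.022$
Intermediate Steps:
$C = - \frac{52773379}{13267914}$ ($C = \left(-7476\right) \left(- \frac{1}{15172}\right) - \frac{15637}{3498} = \frac{1869}{3793} - \frac{15637}{3498} = - \frac{52773379}{13267914} \approx -3.9775$)
$C + g{\left(t{\left(- \frac{2}{-6} + \frac{0}{4} \right)} \right)} = - \frac{52773379}{13267914} + 4^{2} = - \frac{52773379}{13267914} + 16 = \frac{159513245}{13267914}$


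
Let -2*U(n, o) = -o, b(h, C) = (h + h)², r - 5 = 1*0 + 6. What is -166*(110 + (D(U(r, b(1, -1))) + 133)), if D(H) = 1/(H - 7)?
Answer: -201524/5 ≈ -40305.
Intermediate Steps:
r = 11 (r = 5 + (1*0 + 6) = 5 + (0 + 6) = 5 + 6 = 11)
b(h, C) = 4*h² (b(h, C) = (2*h)² = 4*h²)
U(n, o) = o/2 (U(n, o) = -(-1)*o/2 = o/2)
D(H) = 1/(-7 + H)
-166*(110 + (D(U(r, b(1, -1))) + 133)) = -166*(110 + (1/(-7 + (4*1²)/2) + 133)) = -166*(110 + (1/(-7 + (4*1)/2) + 133)) = -166*(110 + (1/(-7 + (½)*4) + 133)) = -166*(110 + (1/(-7 + 2) + 133)) = -166*(110 + (1/(-5) + 133)) = -166*(110 + (-⅕ + 133)) = -166*(110 + 664/5) = -166*1214/5 = -201524/5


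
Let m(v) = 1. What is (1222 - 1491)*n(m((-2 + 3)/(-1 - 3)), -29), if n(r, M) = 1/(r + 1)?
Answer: -269/2 ≈ -134.50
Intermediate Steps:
n(r, M) = 1/(1 + r)
(1222 - 1491)*n(m((-2 + 3)/(-1 - 3)), -29) = (1222 - 1491)/(1 + 1) = -269/2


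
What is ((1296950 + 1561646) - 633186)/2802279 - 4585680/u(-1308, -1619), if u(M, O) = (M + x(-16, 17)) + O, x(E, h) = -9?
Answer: 1607111071060/1028436393 ≈ 1562.7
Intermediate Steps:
u(M, O) = -9 + M + O (u(M, O) = (M - 9) + O = (-9 + M) + O = -9 + M + O)
((1296950 + 1561646) - 633186)/2802279 - 4585680/u(-1308, -1619) = ((1296950 + 1561646) - 633186)/2802279 - 4585680/(-9 - 1308 - 1619) = (2858596 - 633186)*(1/2802279) - 4585680/(-2936) = 2225410*(1/2802279) - 4585680*(-1/2936) = 2225410/2802279 + 573210/367 = 1607111071060/1028436393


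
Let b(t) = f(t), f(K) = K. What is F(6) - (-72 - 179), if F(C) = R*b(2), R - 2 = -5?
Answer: 245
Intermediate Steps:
R = -3 (R = 2 - 5 = -3)
b(t) = t
F(C) = -6 (F(C) = -3*2 = -6)
F(6) - (-72 - 179) = -6 - (-72 - 179) = -6 - 1*(-251) = -6 + 251 = 245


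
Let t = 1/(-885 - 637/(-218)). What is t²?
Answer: 47524/36976597849 ≈ 1.2852e-6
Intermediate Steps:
t = -218/192293 (t = 1/(-885 - 637*(-1/218)) = 1/(-885 + 637/218) = 1/(-192293/218) = -218/192293 ≈ -0.0011337)
t² = (-218/192293)² = 47524/36976597849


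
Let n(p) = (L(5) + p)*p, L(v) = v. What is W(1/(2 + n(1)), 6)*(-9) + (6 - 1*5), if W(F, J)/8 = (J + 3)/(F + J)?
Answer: -5135/49 ≈ -104.80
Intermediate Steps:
n(p) = p*(5 + p) (n(p) = (5 + p)*p = p*(5 + p))
W(F, J) = 8*(3 + J)/(F + J) (W(F, J) = 8*((J + 3)/(F + J)) = 8*((3 + J)/(F + J)) = 8*(3 + J)/(F + J))
W(1/(2 + n(1)), 6)*(-9) + (6 - 1*5) = (8*(3 + 6)/(1/(2 + 1*(5 + 1)) + 6))*(-9) + (6 - 1*5) = (8*9/(1/(2 + 1*6) + 6))*(-9) + (6 - 5) = (8*9/(1/(2 + 6) + 6))*(-9) + 1 = (8*9/(1/8 + 6))*(-9) + 1 = (8*9/(⅛ + 6))*(-9) + 1 = (8*9/(49/8))*(-9) + 1 = (8*(8/49)*9)*(-9) + 1 = (576/49)*(-9) + 1 = -5184/49 + 1 = -5135/49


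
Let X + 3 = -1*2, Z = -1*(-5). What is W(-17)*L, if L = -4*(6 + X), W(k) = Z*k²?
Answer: -5780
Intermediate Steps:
Z = 5
X = -5 (X = -3 - 1*2 = -3 - 2 = -5)
W(k) = 5*k²
L = -4 (L = -4*(6 - 5) = -4*1 = -4)
W(-17)*L = (5*(-17)²)*(-4) = (5*289)*(-4) = 1445*(-4) = -5780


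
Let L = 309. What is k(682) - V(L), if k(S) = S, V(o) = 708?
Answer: -26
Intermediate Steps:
k(682) - V(L) = 682 - 1*708 = 682 - 708 = -26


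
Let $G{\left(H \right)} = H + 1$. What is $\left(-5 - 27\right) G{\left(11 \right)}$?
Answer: $-384$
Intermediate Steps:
$G{\left(H \right)} = 1 + H$
$\left(-5 - 27\right) G{\left(11 \right)} = \left(-5 - 27\right) \left(1 + 11\right) = \left(-32\right) 12 = -384$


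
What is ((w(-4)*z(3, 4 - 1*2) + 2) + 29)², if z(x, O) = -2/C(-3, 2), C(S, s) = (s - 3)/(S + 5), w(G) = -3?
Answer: 361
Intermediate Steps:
C(S, s) = (-3 + s)/(5 + S)
z(x, O) = 4 (z(x, O) = -2*(5 - 3)/(-3 + 2) = -2/(-1/2) = -2/((½)*(-1)) = -2/(-½) = -2*(-2) = 4)
((w(-4)*z(3, 4 - 1*2) + 2) + 29)² = ((-3*4 + 2) + 29)² = ((-12 + 2) + 29)² = (-10 + 29)² = 19² = 361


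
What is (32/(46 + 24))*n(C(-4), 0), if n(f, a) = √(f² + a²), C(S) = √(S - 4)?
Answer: 32*I*√2/35 ≈ 1.293*I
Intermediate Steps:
C(S) = √(-4 + S)
n(f, a) = √(a² + f²)
(32/(46 + 24))*n(C(-4), 0) = (32/(46 + 24))*√(0² + (√(-4 - 4))²) = (32/70)*√(0 + (√(-8))²) = (32*(1/70))*√(0 + (2*I*√2)²) = 16*√(0 - 8)/35 = 16*√(-8)/35 = 16*(2*I*√2)/35 = 32*I*√2/35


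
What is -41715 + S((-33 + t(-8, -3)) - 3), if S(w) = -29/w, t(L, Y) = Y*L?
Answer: -500551/12 ≈ -41713.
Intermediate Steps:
t(L, Y) = L*Y
-41715 + S((-33 + t(-8, -3)) - 3) = -41715 - 29/((-33 - 8*(-3)) - 3) = -41715 - 29/((-33 + 24) - 3) = -41715 - 29/(-9 - 3) = -41715 - 29/(-12) = -41715 - 29*(-1/12) = -41715 + 29/12 = -500551/12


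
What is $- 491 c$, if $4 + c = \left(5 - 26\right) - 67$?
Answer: $45172$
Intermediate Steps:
$c = -92$ ($c = -4 + \left(\left(5 - 26\right) - 67\right) = -4 - 88 = -92$)
$- 491 c = \left(-491\right) \left(-92\right) = 45172$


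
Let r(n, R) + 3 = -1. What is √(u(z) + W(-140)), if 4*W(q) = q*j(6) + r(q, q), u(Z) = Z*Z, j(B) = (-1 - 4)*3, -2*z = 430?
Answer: √46749 ≈ 216.22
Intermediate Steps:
r(n, R) = -4 (r(n, R) = -3 - 1 = -4)
z = -215 (z = -½*430 = -215)
j(B) = -15 (j(B) = -5*3 = -15)
u(Z) = Z²
W(q) = -1 - 15*q/4 (W(q) = (q*(-15) - 4)/4 = (-15*q - 4)/4 = (-4 - 15*q)/4 = -1 - 15*q/4)
√(u(z) + W(-140)) = √((-215)² + (-1 - 15/4*(-140))) = √(46225 + (-1 + 525)) = √(46225 + 524) = √46749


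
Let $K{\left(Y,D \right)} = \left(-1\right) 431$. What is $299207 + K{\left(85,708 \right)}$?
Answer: $298776$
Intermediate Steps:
$K{\left(Y,D \right)} = -431$
$299207 + K{\left(85,708 \right)} = 299207 - 431 = 298776$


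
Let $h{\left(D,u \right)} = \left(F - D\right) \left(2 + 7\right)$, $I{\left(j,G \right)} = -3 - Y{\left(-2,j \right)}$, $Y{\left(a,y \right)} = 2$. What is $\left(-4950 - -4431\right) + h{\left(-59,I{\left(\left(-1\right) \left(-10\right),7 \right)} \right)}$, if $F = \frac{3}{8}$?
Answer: $\frac{123}{8} \approx 15.375$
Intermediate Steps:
$F = \frac{3}{8}$ ($F = 3 \cdot \frac{1}{8} = \frac{3}{8} \approx 0.375$)
$I{\left(j,G \right)} = -5$ ($I{\left(j,G \right)} = -3 - 2 = -5$)
$h{\left(D,u \right)} = \frac{27}{8} - 9 D$ ($h{\left(D,u \right)} = \left(\frac{3}{8} - D\right) \left(2 + 7\right) = \left(\frac{3}{8} - D\right) 9 = \frac{27}{8} - 9 D$)
$\left(-4950 - -4431\right) + h{\left(-59,I{\left(\left(-1\right) \left(-10\right),7 \right)} \right)} = \left(-4950 - -4431\right) + \left(\frac{27}{8} - -531\right) = \left(-4950 + 4431\right) + \left(\frac{27}{8} + 531\right) = -519 + \frac{4275}{8} = \frac{123}{8}$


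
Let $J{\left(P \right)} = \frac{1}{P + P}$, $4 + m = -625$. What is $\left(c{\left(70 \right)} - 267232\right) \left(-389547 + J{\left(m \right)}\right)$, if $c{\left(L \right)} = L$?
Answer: $\frac{65461386014787}{629} \approx 1.0407 \cdot 10^{11}$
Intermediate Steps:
$m = -629$ ($m = -4 - 625 = -629$)
$J{\left(P \right)} = \frac{1}{2 P}$
$\left(c{\left(70 \right)} - 267232\right) \left(-389547 + J{\left(m \right)}\right) = \left(70 - 267232\right) \left(-389547 + \frac{1}{2 \left(-629\right)}\right) = - 267162 \left(-389547 + \frac{1}{2} \left(- \frac{1}{629}\right)\right) = - 267162 \left(-389547 - \frac{1}{1258}\right) = \left(-267162\right) \left(- \frac{490050127}{1258}\right) = \frac{65461386014787}{629}$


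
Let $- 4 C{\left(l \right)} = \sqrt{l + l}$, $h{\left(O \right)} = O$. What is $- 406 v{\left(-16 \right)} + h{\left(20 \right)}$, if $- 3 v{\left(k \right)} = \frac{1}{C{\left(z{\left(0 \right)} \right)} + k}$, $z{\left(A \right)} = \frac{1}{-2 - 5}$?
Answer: $\frac{496444}{43011} + \frac{812 i \sqrt{14}}{43011} \approx 11.542 + 0.070638 i$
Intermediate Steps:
$z{\left(A \right)} = - \frac{1}{7}$ ($z{\left(A \right)} = \frac{1}{-7} = - \frac{1}{7}$)
$C{\left(l \right)} = - \frac{\sqrt{2} \sqrt{l}}{4}$ ($C{\left(l \right)} = - \frac{\sqrt{l + l}}{4} = - \frac{\sqrt{2 l}}{4} = - \frac{\sqrt{2} \sqrt{l}}{4}$)
$v{\left(k \right)} = - \frac{1}{3 \left(k - \frac{i \sqrt{14}}{28}\right)}$ ($v{\left(k \right)} = - \frac{1}{3 \left(- \frac{\sqrt{2} \sqrt{- \frac{1}{7}}}{4} + k\right)} = - \frac{1}{3 \left(- \frac{\sqrt{2} \frac{i \sqrt{7}}{7}}{4} + k\right)} = - \frac{1}{3 \left(- \frac{i \sqrt{14}}{28} + k\right)} = - \frac{1}{3 \left(k - \frac{i \sqrt{14}}{28}\right)}$)
$- 406 v{\left(-16 \right)} + h{\left(20 \right)} = - 406 \left(- \frac{28}{84 \left(-16\right) - 3 i \sqrt{14}}\right) + 20 = - 406 \left(- \frac{28}{-1344 - 3 i \sqrt{14}}\right) + 20 = \frac{11368}{-1344 - 3 i \sqrt{14}} + 20 = 20 + \frac{11368}{-1344 - 3 i \sqrt{14}}$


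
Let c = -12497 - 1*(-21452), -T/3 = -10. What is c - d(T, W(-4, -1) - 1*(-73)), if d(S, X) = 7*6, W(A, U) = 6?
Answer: 8913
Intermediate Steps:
T = 30 (T = -3*(-10) = 30)
d(S, X) = 42
c = 8955 (c = -12497 + 21452 = 8955)
c - d(T, W(-4, -1) - 1*(-73)) = 8955 - 1*42 = 8955 - 42 = 8913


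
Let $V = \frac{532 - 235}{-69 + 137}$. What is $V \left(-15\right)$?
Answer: $- \frac{4455}{68} \approx -65.515$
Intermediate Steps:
$V = \frac{297}{68} \approx 4.3676$
$V \left(-15\right) = \frac{297}{68} \left(-15\right) = - \frac{4455}{68}$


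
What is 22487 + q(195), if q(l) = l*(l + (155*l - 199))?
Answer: 5915582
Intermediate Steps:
q(l) = l*(-199 + 156*l) (q(l) = l*(l + (-199 + 155*l)) = l*(-199 + 156*l))
22487 + q(195) = 22487 + 195*(-199 + 156*195) = 22487 + 195*(-199 + 30420) = 22487 + 195*30221 = 22487 + 5893095 = 5915582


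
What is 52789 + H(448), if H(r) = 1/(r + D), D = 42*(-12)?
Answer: 2956183/56 ≈ 52789.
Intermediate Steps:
D = -504
H(r) = 1/(-504 + r) (H(r) = 1/(r - 504) = 1/(-504 + r))
52789 + H(448) = 52789 + 1/(-504 + 448) = 52789 + 1/(-56) = 52789 - 1/56 = 2956183/56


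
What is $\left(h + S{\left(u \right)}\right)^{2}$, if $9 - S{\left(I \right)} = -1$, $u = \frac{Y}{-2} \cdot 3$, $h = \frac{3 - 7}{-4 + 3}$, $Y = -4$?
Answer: $196$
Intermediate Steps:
$h = 4$ ($h = - \frac{4}{-1} = \left(-4\right) \left(-1\right) = 4$)
$u = 6$ ($u = - \frac{4}{-2} \cdot 3 = \left(-4\right) \left(- \frac{1}{2}\right) 3 = 2 \cdot 3 = 6$)
$S{\left(I \right)} = 10$ ($S{\left(I \right)} = 9 - -1 = 9 + 1 = 10$)
$\left(h + S{\left(u \right)}\right)^{2} = \left(4 + 10\right)^{2} = 14^{2} = 196$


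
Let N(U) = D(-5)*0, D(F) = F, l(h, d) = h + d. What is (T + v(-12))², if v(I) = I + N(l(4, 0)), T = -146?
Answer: 24964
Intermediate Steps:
l(h, d) = d + h
N(U) = 0 (N(U) = -5*0 = 0)
v(I) = I (v(I) = I + 0 = I)
(T + v(-12))² = (-146 - 12)² = (-158)² = 24964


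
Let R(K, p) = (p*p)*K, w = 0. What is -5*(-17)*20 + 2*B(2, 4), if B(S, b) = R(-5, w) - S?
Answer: 1696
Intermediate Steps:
R(K, p) = K*p² (R(K, p) = p²*K = K*p²)
B(S, b) = -S (B(S, b) = -5*0² - S = -5*0 - S = 0 - S = -S)
-5*(-17)*20 + 2*B(2, 4) = -5*(-17)*20 + 2*(-1*2) = 85*20 + 2*(-2) = 1700 - 4 = 1696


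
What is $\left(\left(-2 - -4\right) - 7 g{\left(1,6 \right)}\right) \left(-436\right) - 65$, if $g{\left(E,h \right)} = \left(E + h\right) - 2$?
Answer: $14323$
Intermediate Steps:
$g{\left(E,h \right)} = -2 + E + h$
$\left(\left(-2 - -4\right) - 7 g{\left(1,6 \right)}\right) \left(-436\right) - 65 = \left(\left(-2 - -4\right) - 7 \left(-2 + 1 + 6\right)\right) \left(-436\right) - 65 = \left(\left(-2 + 4\right) - 35\right) \left(-436\right) - 65 = \left(2 - 35\right) \left(-436\right) - 65 = \left(-33\right) \left(-436\right) - 65 = 14388 - 65 = 14323$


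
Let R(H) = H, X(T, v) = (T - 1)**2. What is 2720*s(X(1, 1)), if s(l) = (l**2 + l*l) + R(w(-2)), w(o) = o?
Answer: -5440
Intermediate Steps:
X(T, v) = (-1 + T)**2
s(l) = -2 + 2*l**2 (s(l) = (l**2 + l*l) - 2 = (l**2 + l**2) - 2 = 2*l**2 - 2 = -2 + 2*l**2)
2720*s(X(1, 1)) = 2720*(-2 + 2*((-1 + 1)**2)**2) = 2720*(-2 + 2*(0**2)**2) = 2720*(-2 + 2*0**2) = 2720*(-2 + 2*0) = 2720*(-2 + 0) = 2720*(-2) = -5440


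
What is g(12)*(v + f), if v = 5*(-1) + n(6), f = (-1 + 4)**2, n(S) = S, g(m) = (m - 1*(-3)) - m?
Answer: 30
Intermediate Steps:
g(m) = 3 (g(m) = (m + 3) - m = (3 + m) - m = 3)
f = 9 (f = 3**2 = 9)
v = 1 (v = 5*(-1) + 6 = -5 + 6 = 1)
g(12)*(v + f) = 3*(1 + 9) = 3*10 = 30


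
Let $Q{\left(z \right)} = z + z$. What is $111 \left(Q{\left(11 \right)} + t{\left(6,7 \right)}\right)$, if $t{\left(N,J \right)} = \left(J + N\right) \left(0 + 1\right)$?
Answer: $3885$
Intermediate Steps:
$t{\left(N,J \right)} = J + N$ ($t{\left(N,J \right)} = \left(J + N\right) 1 = J + N$)
$Q{\left(z \right)} = 2 z$
$111 \left(Q{\left(11 \right)} + t{\left(6,7 \right)}\right) = 111 \left(2 \cdot 11 + \left(7 + 6\right)\right) = 111 \left(22 + 13\right) = 111 \cdot 35 = 3885$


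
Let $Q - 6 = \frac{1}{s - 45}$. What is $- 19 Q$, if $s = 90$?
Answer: $- \frac{5149}{45} \approx -114.42$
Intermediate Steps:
$Q = \frac{271}{45}$ ($Q = 6 + \frac{1}{90 - 45} = 6 + \frac{1}{45} = \frac{271}{45} \approx 6.0222$)
$- 19 Q = \left(-19\right) \frac{271}{45} = - \frac{5149}{45}$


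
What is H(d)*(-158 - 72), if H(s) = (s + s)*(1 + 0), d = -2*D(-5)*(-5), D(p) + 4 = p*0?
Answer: 18400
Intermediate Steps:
D(p) = -4 (D(p) = -4 + p*0 = -4 + 0 = -4)
d = -40 (d = -2*(-4)*(-5) = 8*(-5) = -40)
H(s) = 2*s (H(s) = (2*s)*1 = 2*s)
H(d)*(-158 - 72) = (2*(-40))*(-158 - 72) = -80*(-230) = 18400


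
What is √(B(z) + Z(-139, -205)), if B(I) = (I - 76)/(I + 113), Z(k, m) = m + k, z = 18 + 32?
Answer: I*√9143974/163 ≈ 18.552*I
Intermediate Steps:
z = 50
Z(k, m) = k + m
B(I) = (-76 + I)/(113 + I)
√(B(z) + Z(-139, -205)) = √((-76 + 50)/(113 + 50) + (-139 - 205)) = √(-26/163 - 344) = √(-56098/163) = I*√9143974/163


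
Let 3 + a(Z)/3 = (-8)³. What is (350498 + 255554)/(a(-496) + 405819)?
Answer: 303026/202137 ≈ 1.4991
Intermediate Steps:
a(Z) = -1545 (a(Z) = -9 + 3*(-8)³ = -9 + 3*(-512) = -9 - 1536 = -1545)
(350498 + 255554)/(a(-496) + 405819) = (350498 + 255554)/(-1545 + 405819) = 606052/404274 = 606052*(1/404274) = 303026/202137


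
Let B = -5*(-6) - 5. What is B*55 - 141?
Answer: 1234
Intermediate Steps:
B = 25 (B = 30 - 5 = 25)
B*55 - 141 = 25*55 - 141 = 1375 - 141 = 1234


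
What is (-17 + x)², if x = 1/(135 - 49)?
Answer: 2134521/7396 ≈ 288.60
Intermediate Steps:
x = 1/86 ≈ 0.011628
(-17 + x)² = (-17 + 1/86)² = (-1461/86)² = 2134521/7396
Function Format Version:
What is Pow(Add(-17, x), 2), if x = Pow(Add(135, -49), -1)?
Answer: Rational(2134521, 7396) ≈ 288.60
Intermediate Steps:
x = Rational(1, 86) (x = Pow(86, -1) = Rational(1, 86) ≈ 0.011628)
Pow(Add(-17, x), 2) = Pow(Add(-17, Rational(1, 86)), 2) = Pow(Rational(-1461, 86), 2) = Rational(2134521, 7396)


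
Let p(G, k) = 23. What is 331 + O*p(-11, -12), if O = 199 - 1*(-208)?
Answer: 9692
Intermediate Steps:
O = 407 (O = 199 + 208 = 407)
331 + O*p(-11, -12) = 331 + 407*23 = 331 + 9361 = 9692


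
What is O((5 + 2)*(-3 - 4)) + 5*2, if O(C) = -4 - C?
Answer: 55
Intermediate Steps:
O((5 + 2)*(-3 - 4)) + 5*2 = (-4 - (5 + 2)*(-3 - 4)) + 5*2 = (-4 - 7*(-7)) + 10 = (-4 - 1*(-49)) + 10 = (-4 + 49) + 10 = 45 + 10 = 55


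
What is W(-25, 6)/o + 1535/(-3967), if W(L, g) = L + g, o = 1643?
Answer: -2597378/6517781 ≈ -0.39851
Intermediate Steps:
W(-25, 6)/o + 1535/(-3967) = (-25 + 6)/1643 + 1535/(-3967) = -19*1/1643 + 1535*(-1/3967) = -19/1643 - 1535/3967 = -2597378/6517781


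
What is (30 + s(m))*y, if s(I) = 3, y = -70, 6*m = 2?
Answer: -2310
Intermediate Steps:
m = 1/3 (m = (1/6)*2 = 1/3 ≈ 0.33333)
(30 + s(m))*y = (30 + 3)*(-70) = 33*(-70) = -2310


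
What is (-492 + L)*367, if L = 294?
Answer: -72666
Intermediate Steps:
(-492 + L)*367 = (-492 + 294)*367 = -198*367 = -72666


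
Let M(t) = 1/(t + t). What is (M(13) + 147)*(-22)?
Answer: -42053/13 ≈ -3234.8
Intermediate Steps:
M(t) = 1/(2*t)
(M(13) + 147)*(-22) = ((1/2)/13 + 147)*(-22) = ((1/2)*(1/13) + 147)*(-22) = (1/26 + 147)*(-22) = (3823/26)*(-22) = -42053/13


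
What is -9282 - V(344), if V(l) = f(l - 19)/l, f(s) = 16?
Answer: -399128/43 ≈ -9282.0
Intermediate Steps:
V(l) = 16/l
-9282 - V(344) = -9282 - 16/344 = -9282 - 1*2/43 = -9282 - 2/43 = -399128/43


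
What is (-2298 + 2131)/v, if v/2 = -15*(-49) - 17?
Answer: -167/1436 ≈ -0.11630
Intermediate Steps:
v = 1436 (v = 2*(-15*(-49) - 17) = 2*(735 - 17) = 2*718 = 1436)
(-2298 + 2131)/v = (-2298 + 2131)/1436 = -167*1/1436 = -167/1436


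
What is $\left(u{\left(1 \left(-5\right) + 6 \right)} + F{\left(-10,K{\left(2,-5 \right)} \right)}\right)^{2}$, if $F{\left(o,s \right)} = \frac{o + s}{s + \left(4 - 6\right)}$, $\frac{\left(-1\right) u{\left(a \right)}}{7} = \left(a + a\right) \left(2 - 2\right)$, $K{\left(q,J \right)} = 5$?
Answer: $\frac{25}{9} \approx 2.7778$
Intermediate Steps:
$u{\left(a \right)} = 0$ ($u{\left(a \right)} = - 7 \left(a + a\right) \left(2 - 2\right) = - 7 \cdot 2 a 0 = \left(-7\right) 0 = 0$)
$F{\left(o,s \right)} = \frac{o + s}{-2 + s}$ ($F{\left(o,s \right)} = \frac{o + s}{s - 2} = \frac{o + s}{-2 + s}$)
$\left(u{\left(1 \left(-5\right) + 6 \right)} + F{\left(-10,K{\left(2,-5 \right)} \right)}\right)^{2} = \left(0 + \frac{-10 + 5}{-2 + 5}\right)^{2} = \left(0 + \frac{1}{3} \left(-5\right)\right)^{2} = \left(0 - \frac{5}{3}\right)^{2} = \left(- \frac{5}{3}\right)^{2} = \frac{25}{9}$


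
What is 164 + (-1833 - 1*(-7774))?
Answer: 6105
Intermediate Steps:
164 + (-1833 - 1*(-7774)) = 164 + (-1833 + 7774) = 164 + 5941 = 6105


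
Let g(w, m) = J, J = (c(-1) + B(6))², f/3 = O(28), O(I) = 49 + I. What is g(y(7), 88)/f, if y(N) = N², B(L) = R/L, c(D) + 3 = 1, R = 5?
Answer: 7/1188 ≈ 0.0058923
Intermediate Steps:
c(D) = -2 (c(D) = -3 + 1 = -2)
B(L) = 5/L
f = 231 (f = 3*(49 + 28) = 3*77 = 231)
J = 49/36 (J = (-2 + 5/6)² = (-2 + 5*(⅙))² = (-2 + ⅚)² = (-7/6)² = 49/36 ≈ 1.3611)
g(w, m) = 49/36
g(y(7), 88)/f = (49/36)/231 = (49/36)*(1/231) = 7/1188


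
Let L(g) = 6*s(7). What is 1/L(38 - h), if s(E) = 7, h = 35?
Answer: 1/42 ≈ 0.023810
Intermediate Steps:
L(g) = 42 (L(g) = 6*7 = 42)
1/L(38 - h) = 1/42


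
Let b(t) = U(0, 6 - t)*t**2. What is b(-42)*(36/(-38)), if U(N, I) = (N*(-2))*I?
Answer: 0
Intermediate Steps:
U(N, I) = -2*I*N (U(N, I) = (-2*N)*I = -2*I*N)
b(t) = 0 (b(t) = (-2*(6 - t)*0)*t**2 = 0*t**2 = 0)
b(-42)*(36/(-38)) = 0*(36/(-38)) = 0*(36*(-1/38)) = 0*(-18/19) = 0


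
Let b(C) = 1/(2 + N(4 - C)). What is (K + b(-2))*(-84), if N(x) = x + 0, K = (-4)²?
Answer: -2709/2 ≈ -1354.5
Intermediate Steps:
K = 16
N(x) = x
b(C) = 1/(6 - C) (b(C) = 1/(2 + (4 - C)) = 1/(6 - C))
(K + b(-2))*(-84) = (16 - 1/(-6 - 2))*(-84) = (16 - 1/(-8))*(-84) = (16 - 1*(-⅛))*(-84) = (16 + ⅛)*(-84) = (129/8)*(-84) = -2709/2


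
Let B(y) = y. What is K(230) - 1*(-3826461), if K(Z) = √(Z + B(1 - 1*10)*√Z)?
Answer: 3826461 + √(230 - 9*√230) ≈ 3.8265e+6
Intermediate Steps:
K(Z) = √(Z - 9*√Z) (K(Z) = √(Z + (1 - 1*10)*√Z) = √(Z + (1 - 10)*√Z) = √(Z - 9*√Z))
K(230) - 1*(-3826461) = √(230 - 9*√230) - 1*(-3826461) = √(230 - 9*√230) + 3826461 = 3826461 + √(230 - 9*√230)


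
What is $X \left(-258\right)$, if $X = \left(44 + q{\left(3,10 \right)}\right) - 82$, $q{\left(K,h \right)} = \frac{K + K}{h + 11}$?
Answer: $\frac{68112}{7} \approx 9730.3$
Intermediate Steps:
$q{\left(K,h \right)} = \frac{2 K}{11 + h}$
$X = - \frac{264}{7}$ ($X = \left(44 + 2 \cdot 3 \frac{1}{11 + 10}\right) - 82 = \left(44 + 2 \cdot 3 \cdot \frac{1}{21}\right) - 82 = \left(44 + \frac{2}{7}\right) - 82 = \frac{310}{7} - 82 = - \frac{264}{7} \approx -37.714$)
$X \left(-258\right) = \left(- \frac{264}{7}\right) \left(-258\right) = \frac{68112}{7}$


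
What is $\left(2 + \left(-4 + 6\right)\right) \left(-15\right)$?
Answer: $-60$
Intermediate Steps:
$\left(2 + \left(-4 + 6\right)\right) \left(-15\right) = \left(2 + 2\right) \left(-15\right) = 4 \left(-15\right) = -60$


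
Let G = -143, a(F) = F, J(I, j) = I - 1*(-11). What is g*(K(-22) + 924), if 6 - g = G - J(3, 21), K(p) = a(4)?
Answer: 151264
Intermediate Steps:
J(I, j) = 11 + I (J(I, j) = I + 11 = 11 + I)
K(p) = 4
g = 163 (g = 6 - (-143 - (11 + 3)) = 6 - (-143 - 1*14) = 6 - (-143 - 14) = 6 - 1*(-157) = 6 + 157 = 163)
g*(K(-22) + 924) = 163*(4 + 924) = 163*928 = 151264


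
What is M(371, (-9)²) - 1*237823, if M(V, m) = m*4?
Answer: -237499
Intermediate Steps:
M(V, m) = 4*m
M(371, (-9)²) - 1*237823 = 4*(-9)² - 1*237823 = 4*81 - 237823 = 324 - 237823 = -237499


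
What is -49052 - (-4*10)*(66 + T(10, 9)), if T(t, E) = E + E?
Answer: -45692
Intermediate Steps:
T(t, E) = 2*E
-49052 - (-4*10)*(66 + T(10, 9)) = -49052 - (-4*10)*(66 + 2*9) = -49052 - (-40)*(66 + 18) = -49052 - (-40)*84 = -49052 - 1*(-3360) = -49052 + 3360 = -45692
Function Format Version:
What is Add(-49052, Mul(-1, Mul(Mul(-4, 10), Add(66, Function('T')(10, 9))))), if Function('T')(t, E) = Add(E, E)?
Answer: -45692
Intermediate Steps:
Function('T')(t, E) = Mul(2, E)
Add(-49052, Mul(-1, Mul(Mul(-4, 10), Add(66, Function('T')(10, 9))))) = Add(-49052, Mul(-1, Mul(Mul(-4, 10), Add(66, Mul(2, 9))))) = Add(-49052, Mul(-1, Mul(-40, Add(66, 18)))) = Add(-49052, Mul(-1, Mul(-40, 84))) = Add(-49052, Mul(-1, -3360)) = Add(-49052, 3360) = -45692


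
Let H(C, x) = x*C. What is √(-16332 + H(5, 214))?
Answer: I*√15262 ≈ 123.54*I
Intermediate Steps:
H(C, x) = C*x
√(-16332 + H(5, 214)) = √(-16332 + 5*214) = √(-16332 + 1070) = √(-15262) = I*√15262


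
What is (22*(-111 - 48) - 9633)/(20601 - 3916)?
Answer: -13131/16685 ≈ -0.78699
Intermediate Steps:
(22*(-111 - 48) - 9633)/(20601 - 3916) = (22*(-159) - 9633)/16685 = (-3498 - 9633)*(1/16685) = -13131*1/16685 = -13131/16685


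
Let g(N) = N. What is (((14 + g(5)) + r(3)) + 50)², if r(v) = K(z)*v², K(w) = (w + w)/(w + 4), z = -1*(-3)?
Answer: 288369/49 ≈ 5885.1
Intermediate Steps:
z = 3
K(w) = 2*w/(4 + w) (K(w) = (2*w)/(4 + w) = 2*w/(4 + w))
r(v) = 6*v²/7 (r(v) = (2*3/(4 + 3))*v² = (2*3/7)*v² = (2*3*(⅐))*v² = 6*v²/7)
(((14 + g(5)) + r(3)) + 50)² = (((14 + 5) + (6/7)*3²) + 50)² = ((19 + (6/7)*9) + 50)² = ((19 + 54/7) + 50)² = (187/7 + 50)² = (537/7)² = 288369/49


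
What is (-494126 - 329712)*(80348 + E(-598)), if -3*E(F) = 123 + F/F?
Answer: -198479050960/3 ≈ -6.6160e+10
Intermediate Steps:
E(F) = -124/3 (E(F) = -(123 + F/F)/3 = -(123 + 1)/3 = -⅓*124 = -124/3)
(-494126 - 329712)*(80348 + E(-598)) = (-494126 - 329712)*(80348 - 124/3) = -823838*240920/3 = -198479050960/3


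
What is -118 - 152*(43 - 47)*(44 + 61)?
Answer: 63722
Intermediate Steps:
-118 - 152*(43 - 47)*(44 + 61) = -118 - (-608)*105 = -118 - 152*(-420) = -118 + 63840 = 63722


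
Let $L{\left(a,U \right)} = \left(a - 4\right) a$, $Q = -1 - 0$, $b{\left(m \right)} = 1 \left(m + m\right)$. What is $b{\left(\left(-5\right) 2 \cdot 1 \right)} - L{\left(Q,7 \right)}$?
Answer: $-25$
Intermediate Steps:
$b{\left(m \right)} = 2 m$ ($b{\left(m \right)} = 1 \cdot 2 m = 2 m$)
$Q = -1$ ($Q = -1 + 0 = -1$)
$L{\left(a,U \right)} = a \left(-4 + a\right)$ ($L{\left(a,U \right)} = \left(-4 + a\right) a = a \left(-4 + a\right)$)
$b{\left(\left(-5\right) 2 \cdot 1 \right)} - L{\left(Q,7 \right)} = 2 \left(-5\right) 2 \cdot 1 - - (-4 - 1) = 2 \left(\left(-10\right) 1\right) - \left(-1\right) \left(-5\right) = 2 \left(-10\right) - 5 = -20 - 5 = -25$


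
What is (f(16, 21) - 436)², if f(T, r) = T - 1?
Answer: 177241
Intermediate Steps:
f(T, r) = -1 + T
(f(16, 21) - 436)² = ((-1 + 16) - 436)² = (15 - 436)² = (-421)² = 177241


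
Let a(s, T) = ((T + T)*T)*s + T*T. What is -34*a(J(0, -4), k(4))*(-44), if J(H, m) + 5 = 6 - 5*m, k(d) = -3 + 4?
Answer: 64328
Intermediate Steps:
k(d) = 1
J(H, m) = 1 - 5*m (J(H, m) = -5 + (6 - 5*m) = 1 - 5*m)
a(s, T) = T² + 2*s*T² (a(s, T) = ((2*T)*T)*s + T² = (2*T²)*s + T² = 2*s*T² + T² = T² + 2*s*T²)
-34*a(J(0, -4), k(4))*(-44) = -34*1²*(1 + 2*(1 - 5*(-4)))*(-44) = -34*(1 + 2*(1 + 20))*(-44) = -34*(1 + 2*21)*(-44) = -34*(1 + 42)*(-44) = -34*43*(-44) = -1462*(-44) = 64328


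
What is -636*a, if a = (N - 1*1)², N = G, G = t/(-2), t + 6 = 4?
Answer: 0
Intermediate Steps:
t = -2 (t = -6 + 4 = -2)
G = 1 (G = -2/(-2) = -2*(-½) = 1)
N = 1
a = 0 (a = (1 - 1*1)² = (1 - 1)² = 0² = 0)
-636*a = -636*0 = 0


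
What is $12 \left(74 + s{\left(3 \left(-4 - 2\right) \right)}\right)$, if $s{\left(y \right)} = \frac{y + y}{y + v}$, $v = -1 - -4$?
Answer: $\frac{4584}{5} \approx 916.8$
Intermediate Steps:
$v = 3$ ($v = -1 + 4 = 3$)
$s{\left(y \right)} = \frac{2 y}{3 + y}$ ($s{\left(y \right)} = \frac{y + y}{y + 3} = \frac{2 y}{3 + y}$)
$12 \left(74 + s{\left(3 \left(-4 - 2\right) \right)}\right) = 12 \left(74 + \frac{2 \cdot 3 \left(-4 - 2\right)}{3 + 3 \left(-4 - 2\right)}\right) = 12 \left(74 + \frac{2 \cdot 3 \left(-6\right)}{3 + 3 \left(-6\right)}\right) = 12 \left(74 + 2 \left(-18\right) \frac{1}{3 - 18}\right) = 12 \left(74 + 2 \left(-18\right) \frac{1}{-15}\right) = 12 \left(74 + 2 \left(-18\right) \left(- \frac{1}{15}\right)\right) = 12 \left(74 + \frac{12}{5}\right) = 12 \cdot \frac{382}{5} = \frac{4584}{5}$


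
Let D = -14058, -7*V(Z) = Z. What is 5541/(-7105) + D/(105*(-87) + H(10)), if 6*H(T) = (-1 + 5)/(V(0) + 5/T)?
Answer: 13437939/17698555 ≈ 0.75927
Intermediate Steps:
V(Z) = -Z/7
H(T) = 2*T/15 (H(T) = ((-1 + 5)/(-1/7*0 + 5/T))/6 = (4/(0 + 5/T))/6 = (4/((5/T)))/6 = (4*(T/5))/6 = (4*T/5)/6 = 2*T/15)
5541/(-7105) + D/(105*(-87) + H(10)) = 5541/(-7105) - 14058/(105*(-87) + (2/15)*10) = 5541*(-1/7105) - 14058/(-9135 + 4/3) = -5541/7105 - 14058/(-27401/3) = -5541/7105 - 14058*(-3/27401) = -5541/7105 + 3834/2491 = 13437939/17698555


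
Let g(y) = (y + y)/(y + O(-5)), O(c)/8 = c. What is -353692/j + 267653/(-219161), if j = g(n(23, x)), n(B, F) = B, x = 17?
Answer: 658875529483/5040703 ≈ 1.3071e+5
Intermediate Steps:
O(c) = 8*c
g(y) = 2*y/(-40 + y) (g(y) = (y + y)/(y + 8*(-5)) = (2*y)/(y - 40) = (2*y)/(-40 + y) = 2*y/(-40 + y))
j = -46/17 (j = 2*23/(-40 + 23) = 2*23/(-17) = 2*23*(-1/17) = -46/17 ≈ -2.7059)
-353692/j + 267653/(-219161) = -353692/(-46/17) + 267653/(-219161) = -353692*(-17/46) + 267653*(-1/219161) = 3006382/23 - 267653/219161 = 658875529483/5040703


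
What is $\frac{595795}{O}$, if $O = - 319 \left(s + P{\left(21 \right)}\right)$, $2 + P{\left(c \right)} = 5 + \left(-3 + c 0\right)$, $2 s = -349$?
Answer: $\frac{1191590}{111331} \approx 10.703$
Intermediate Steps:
$s = - \frac{349}{2}$ ($s = \frac{1}{2} \left(-349\right) = - \frac{349}{2} \approx -174.5$)
$P{\left(c \right)} = 0$ ($P{\left(c \right)} = -2 + \left(5 + \left(-3 + c 0\right)\right) = -2 + \left(5 + \left(-3 + 0\right)\right) = -2 + \left(5 - 3\right) = -2 + 2 = 0$)
$O = \frac{111331}{2}$ ($O = - 319 \left(- \frac{349}{2} + 0\right) = \left(-319\right) \left(- \frac{349}{2}\right) = \frac{111331}{2} \approx 55666.0$)
$\frac{595795}{O} = \frac{595795}{\frac{111331}{2}} = 595795 \cdot \frac{2}{111331} = \frac{1191590}{111331}$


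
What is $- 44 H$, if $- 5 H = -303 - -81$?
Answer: $- \frac{9768}{5} \approx -1953.6$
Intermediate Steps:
$H = \frac{222}{5}$ ($H = - \frac{-303 - -81}{5} = - \frac{-303 + 81}{5} = \left(- \frac{1}{5}\right) \left(-222\right) = \frac{222}{5} \approx 44.4$)
$- 44 H = \left(-44\right) \frac{222}{5} = - \frac{9768}{5}$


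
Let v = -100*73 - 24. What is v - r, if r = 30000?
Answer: -37324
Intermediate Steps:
v = -7324 (v = -7300 - 24 = -7324)
v - r = -7324 - 1*30000 = -7324 - 30000 = -37324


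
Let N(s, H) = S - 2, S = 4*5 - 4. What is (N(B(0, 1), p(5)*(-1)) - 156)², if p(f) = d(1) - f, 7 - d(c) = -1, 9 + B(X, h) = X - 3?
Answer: 20164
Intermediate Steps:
S = 16 (S = 20 - 4 = 16)
B(X, h) = -12 + X (B(X, h) = -9 + (X - 3) = -9 + (-3 + X) = -12 + X)
d(c) = 8 (d(c) = 7 - 1*(-1) = 7 + 1 = 8)
p(f) = 8 - f
N(s, H) = 14 (N(s, H) = 16 - 2 = 14)
(N(B(0, 1), p(5)*(-1)) - 156)² = (14 - 156)² = (-142)² = 20164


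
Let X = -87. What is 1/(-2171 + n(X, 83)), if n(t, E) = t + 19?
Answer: -1/2239 ≈ -0.00044663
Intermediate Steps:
n(t, E) = 19 + t
1/(-2171 + n(X, 83)) = 1/(-2171 + (19 - 87)) = 1/(-2171 - 68) = 1/(-2239) = -1/2239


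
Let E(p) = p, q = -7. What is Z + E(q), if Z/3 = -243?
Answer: -736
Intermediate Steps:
Z = -729 (Z = 3*(-243) = -729)
Z + E(q) = -729 - 7 = -736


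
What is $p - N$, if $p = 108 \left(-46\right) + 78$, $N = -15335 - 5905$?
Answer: $16350$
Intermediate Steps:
$N = -21240$ ($N = -15335 - 5905 = -21240$)
$p = -4890$ ($p = -4968 + 78 = -4890$)
$p - N = -4890 - -21240 = -4890 + 21240 = 16350$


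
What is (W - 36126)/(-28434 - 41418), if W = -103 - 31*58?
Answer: 38027/69852 ≈ 0.54439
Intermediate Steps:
W = -1901 (W = -103 - 1798 = -1901)
(W - 36126)/(-28434 - 41418) = (-1901 - 36126)/(-28434 - 41418) = -38027/(-69852) = -38027*(-1/69852) = 38027/69852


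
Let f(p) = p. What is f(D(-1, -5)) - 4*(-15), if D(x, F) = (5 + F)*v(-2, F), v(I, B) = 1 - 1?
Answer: 60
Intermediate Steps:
v(I, B) = 0
D(x, F) = 0 (D(x, F) = (5 + F)*0 = 0)
f(D(-1, -5)) - 4*(-15) = 0 - 4*(-15) = 0 + 60 = 60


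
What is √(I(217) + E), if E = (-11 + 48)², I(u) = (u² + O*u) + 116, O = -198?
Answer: 2*√1402 ≈ 74.887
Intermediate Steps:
I(u) = 116 + u² - 198*u (I(u) = (u² - 198*u) + 116 = 116 + u² - 198*u)
E = 1369 (E = 37² = 1369)
√(I(217) + E) = √((116 + 217² - 198*217) + 1369) = √((116 + 47089 - 42966) + 1369) = √(4239 + 1369) = √5608 = 2*√1402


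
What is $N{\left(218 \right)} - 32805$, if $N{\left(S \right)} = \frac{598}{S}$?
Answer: $- \frac{3575446}{109} \approx -32802.0$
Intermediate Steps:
$N{\left(218 \right)} - 32805 = \frac{598}{218} - 32805 = 598 \cdot \frac{1}{218} - 32805 = \frac{299}{109} - 32805 = - \frac{3575446}{109}$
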